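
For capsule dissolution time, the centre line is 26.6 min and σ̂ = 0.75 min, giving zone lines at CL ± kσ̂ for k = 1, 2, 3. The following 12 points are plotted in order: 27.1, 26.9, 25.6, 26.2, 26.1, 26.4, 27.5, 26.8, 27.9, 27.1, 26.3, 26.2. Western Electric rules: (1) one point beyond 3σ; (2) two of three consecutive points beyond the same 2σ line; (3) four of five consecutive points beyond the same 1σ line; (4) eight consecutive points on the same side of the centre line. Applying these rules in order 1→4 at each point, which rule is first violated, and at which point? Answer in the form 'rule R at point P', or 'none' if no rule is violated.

none

Zone of each point (C = within 1σ̂, B = 1σ̂–2σ̂, A = 2σ̂–3σ̂, * = beyond 3σ̂; sign = side of CL): 1:+C, 2:+C, 3:-B, 4:-C, 5:-C, 6:-C, 7:+B, 8:+C, 9:+B, 10:+C, 11:-C, 12:-C
No rule fires across all 12 points.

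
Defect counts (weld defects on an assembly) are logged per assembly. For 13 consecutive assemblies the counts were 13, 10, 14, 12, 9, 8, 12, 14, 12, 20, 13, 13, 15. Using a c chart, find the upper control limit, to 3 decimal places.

23.380

c̄ = (13 + 10 + 14 + 12 + 9 + 8 + 12 + 14 + 12 + 20 + 13 + 13 + 15) / 13 = 165 / 13 = 12.6923
UCL = c̄ + 3√c̄ = 12.6923 + 3 × √12.6923 = 12.6923 + 3 × 3.5626 = 23.3802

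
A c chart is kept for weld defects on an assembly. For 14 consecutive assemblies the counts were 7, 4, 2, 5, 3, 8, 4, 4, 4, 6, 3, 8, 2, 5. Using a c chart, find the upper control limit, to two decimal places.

c̄ = (7 + 4 + 2 + 5 + 3 + 8 + 4 + 4 + 4 + 6 + 3 + 8 + 2 + 5) / 14 = 65 / 14 = 4.6429
UCL = c̄ + 3√c̄ = 4.6429 + 3 × √4.6429 = 4.6429 + 3 × 2.1547 = 11.1070

11.11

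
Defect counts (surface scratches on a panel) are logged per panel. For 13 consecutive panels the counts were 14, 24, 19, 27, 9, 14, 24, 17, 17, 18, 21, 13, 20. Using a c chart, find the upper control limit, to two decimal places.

31.04

c̄ = (14 + 24 + 19 + 27 + 9 + 14 + 24 + 17 + 17 + 18 + 21 + 13 + 20) / 13 = 237 / 13 = 18.2308
UCL = c̄ + 3√c̄ = 18.2308 + 3 × √18.2308 = 18.2308 + 3 × 4.2698 = 31.0400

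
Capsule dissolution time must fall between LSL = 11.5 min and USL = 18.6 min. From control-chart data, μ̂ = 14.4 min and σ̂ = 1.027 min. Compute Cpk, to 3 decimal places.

0.941

Cpu = (USL − μ̂) / (3σ̂) = (18.6 − 14.4) / (3 × 1.027) = 1.3632; Cpl = (μ̂ − LSL) / (3σ̂) = (14.4 − 11.5) / (3 × 1.027) = 0.9413; Cpk = min(Cpu, Cpl) = 0.9413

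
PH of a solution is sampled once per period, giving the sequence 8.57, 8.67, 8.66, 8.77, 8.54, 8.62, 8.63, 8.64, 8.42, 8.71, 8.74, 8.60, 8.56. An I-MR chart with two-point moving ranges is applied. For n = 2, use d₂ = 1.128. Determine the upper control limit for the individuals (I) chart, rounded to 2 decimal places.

8.91

X̄ = (8.57 + 8.67 + 8.66 + 8.77 + 8.54 + 8.62 + 8.63 + 8.64 + 8.42 + 8.71 + 8.74 + 8.60 + 8.56) / 13 = 8.6254
Moving ranges: 0.10, 0.01, 0.11, 0.23, 0.08, 0.01, 0.01, 0.22, 0.29, 0.03, 0.14, 0.04; M̄R̄ = 1.2700 / 12 = 0.1058
UCL = X̄ + 3·M̄R̄/d₂ = 8.6254 + 3 × 0.1058 / 1.128 = 8.9069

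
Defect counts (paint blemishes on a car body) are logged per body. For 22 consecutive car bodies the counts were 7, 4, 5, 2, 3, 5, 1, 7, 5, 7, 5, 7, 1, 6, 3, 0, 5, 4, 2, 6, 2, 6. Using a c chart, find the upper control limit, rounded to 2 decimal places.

10.40

c̄ = (7 + 4 + 5 + 2 + 3 + 5 + 1 + 7 + 5 + 7 + 5 + 7 + 1 + 6 + 3 + 0 + 5 + 4 + 2 + 6 + 2 + 6) / 22 = 93 / 22 = 4.2273
UCL = c̄ + 3√c̄ = 4.2273 + 3 × √4.2273 = 4.2273 + 3 × 2.0560 = 10.3954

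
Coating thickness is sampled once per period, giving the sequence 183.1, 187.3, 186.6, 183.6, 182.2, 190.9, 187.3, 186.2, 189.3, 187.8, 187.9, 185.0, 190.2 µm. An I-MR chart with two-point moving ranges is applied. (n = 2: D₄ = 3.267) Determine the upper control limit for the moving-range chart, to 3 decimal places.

9.665

Moving ranges: 4.2, 0.7, 3.0, 1.4, 8.7, 3.6, 1.1, 3.1, 1.5, 0.1, 2.9, 5.2; M̄R̄ = 35.5000 / 12 = 2.9583
UCL_MR = D₄·M̄R̄ = 3.267 × 2.9583 = 9.6649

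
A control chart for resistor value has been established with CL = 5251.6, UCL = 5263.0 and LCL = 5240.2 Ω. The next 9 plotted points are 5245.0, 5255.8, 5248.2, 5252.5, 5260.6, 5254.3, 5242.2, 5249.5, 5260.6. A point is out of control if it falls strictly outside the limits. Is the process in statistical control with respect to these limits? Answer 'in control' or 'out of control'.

All 9 points lie within [5240.2, 5263.0].

in control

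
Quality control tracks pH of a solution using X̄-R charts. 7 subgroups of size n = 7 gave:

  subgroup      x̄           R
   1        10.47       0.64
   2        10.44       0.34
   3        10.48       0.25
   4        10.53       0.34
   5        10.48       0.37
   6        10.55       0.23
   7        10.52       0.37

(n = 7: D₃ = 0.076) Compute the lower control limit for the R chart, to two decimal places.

0.03

R̄ = (0.64 + 0.34 + 0.25 + 0.34 + 0.37 + 0.23 + 0.37) / 7 = 2.5400 / 7 = 0.3629
LCL_R = D₃·R̄ = 0.076 × 0.3629 = 0.0276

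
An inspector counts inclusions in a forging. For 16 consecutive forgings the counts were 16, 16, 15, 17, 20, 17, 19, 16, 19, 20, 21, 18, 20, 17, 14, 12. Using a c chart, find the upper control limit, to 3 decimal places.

29.795

c̄ = (16 + 16 + 15 + 17 + 20 + 17 + 19 + 16 + 19 + 20 + 21 + 18 + 20 + 17 + 14 + 12) / 16 = 277 / 16 = 17.3125
UCL = c̄ + 3√c̄ = 17.3125 + 3 × √17.3125 = 17.3125 + 3 × 4.1608 = 29.7950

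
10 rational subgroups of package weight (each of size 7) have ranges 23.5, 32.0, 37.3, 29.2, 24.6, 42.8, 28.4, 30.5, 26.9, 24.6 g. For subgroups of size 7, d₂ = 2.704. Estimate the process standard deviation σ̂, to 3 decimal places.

R̄ = (23.5 + 32.0 + 37.3 + 29.2 + 24.6 + 42.8 + 28.4 + 30.5 + 26.9 + 24.6) / 10 = 29.9800
σ̂ = R̄ / d₂ = 29.9800 / 2.704 = 11.0873

11.087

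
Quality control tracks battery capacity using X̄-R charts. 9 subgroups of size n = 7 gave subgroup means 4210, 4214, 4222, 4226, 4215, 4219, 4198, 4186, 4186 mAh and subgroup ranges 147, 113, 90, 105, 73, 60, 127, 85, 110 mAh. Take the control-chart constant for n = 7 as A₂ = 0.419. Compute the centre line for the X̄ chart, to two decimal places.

4208.44

X̄̄ = (4210 + 4214 + 4222 + 4226 + 4215 + 4219 + 4198 + 4186 + 4186) / 9 = 37876.0000 / 9 = 4208.4444
CL = X̄̄ = 4208.4444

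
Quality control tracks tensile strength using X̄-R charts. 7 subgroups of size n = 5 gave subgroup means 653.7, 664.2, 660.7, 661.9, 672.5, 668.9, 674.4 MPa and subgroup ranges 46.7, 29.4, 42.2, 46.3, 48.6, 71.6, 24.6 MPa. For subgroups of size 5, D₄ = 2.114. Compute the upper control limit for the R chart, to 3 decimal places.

93.439

R̄ = (46.7 + 29.4 + 42.2 + 46.3 + 48.6 + 71.6 + 24.6) / 7 = 309.4000 / 7 = 44.2000
UCL_R = D₄·R̄ = 2.114 × 44.2000 = 93.4388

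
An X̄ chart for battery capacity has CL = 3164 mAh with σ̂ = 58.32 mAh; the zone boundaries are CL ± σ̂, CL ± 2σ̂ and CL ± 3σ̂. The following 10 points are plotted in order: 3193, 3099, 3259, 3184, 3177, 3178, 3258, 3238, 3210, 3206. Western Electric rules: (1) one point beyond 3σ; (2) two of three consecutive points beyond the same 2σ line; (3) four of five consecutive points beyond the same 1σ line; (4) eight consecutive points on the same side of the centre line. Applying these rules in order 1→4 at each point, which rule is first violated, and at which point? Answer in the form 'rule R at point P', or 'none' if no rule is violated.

Zone of each point (C = within 1σ̂, B = 1σ̂–2σ̂, A = 2σ̂–3σ̂, * = beyond 3σ̂; sign = side of CL): 1:+C, 2:-B, 3:+B, 4:+C, 5:+C, 6:+C, 7:+B, 8:+B, 9:+C, 10:+C
Rule 4 (eight consecutive points on the same side of the centre line) is satisfied at point 10.

rule 4 at point 10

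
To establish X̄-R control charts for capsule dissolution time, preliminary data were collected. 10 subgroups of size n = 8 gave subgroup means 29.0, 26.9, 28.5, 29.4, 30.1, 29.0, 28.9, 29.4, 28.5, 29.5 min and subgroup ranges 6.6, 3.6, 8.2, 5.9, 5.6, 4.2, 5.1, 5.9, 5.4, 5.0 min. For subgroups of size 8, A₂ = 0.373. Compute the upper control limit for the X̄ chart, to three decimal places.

30.990

X̄̄ = (29.0 + 26.9 + 28.5 + 29.4 + 30.1 + 29.0 + 28.9 + 29.4 + 28.5 + 29.5) / 10 = 289.2000 / 10 = 28.9200
R̄ = (6.6 + 3.6 + 8.2 + 5.9 + 5.6 + 4.2 + 5.1 + 5.9 + 5.4 + 5.0) / 10 = 55.5000 / 10 = 5.5500
UCL = X̄̄ + A₂·R̄ = 28.9200 + 0.373 × 5.5500 = 30.9901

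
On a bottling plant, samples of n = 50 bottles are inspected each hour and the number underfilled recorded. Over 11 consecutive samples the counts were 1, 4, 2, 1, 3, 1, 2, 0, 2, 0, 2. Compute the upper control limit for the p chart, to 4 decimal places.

p̄ = Σdᵢ / (k·n) = 18 / (11 × 50) = 0.03273
UCL = p̄ + 3·√(p̄(1−p̄)/n) = 0.03273 + 3 × √(0.03273×0.96727/50) = 0.03273 + 3 × 0.02516 = 0.10821

0.1082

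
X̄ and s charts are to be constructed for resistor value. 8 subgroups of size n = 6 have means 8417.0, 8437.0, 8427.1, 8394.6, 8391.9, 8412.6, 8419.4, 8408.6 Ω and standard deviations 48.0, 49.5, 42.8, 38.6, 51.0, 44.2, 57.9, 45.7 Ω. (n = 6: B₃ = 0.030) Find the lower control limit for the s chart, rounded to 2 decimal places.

s̄ = (48.0 + 49.5 + 42.8 + 38.6 + 51.0 + 44.2 + 57.9 + 45.7) / 8 = 47.2125
LCL_s = B₃·s̄ = 0.030 × 47.2125 = 1.4164

1.42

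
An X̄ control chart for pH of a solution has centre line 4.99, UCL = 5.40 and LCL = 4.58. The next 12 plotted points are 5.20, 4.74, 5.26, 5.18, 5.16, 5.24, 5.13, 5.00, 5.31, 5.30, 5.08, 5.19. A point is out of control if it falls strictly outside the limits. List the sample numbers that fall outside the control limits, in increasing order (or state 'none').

none

All 12 points lie within [4.58, 5.40].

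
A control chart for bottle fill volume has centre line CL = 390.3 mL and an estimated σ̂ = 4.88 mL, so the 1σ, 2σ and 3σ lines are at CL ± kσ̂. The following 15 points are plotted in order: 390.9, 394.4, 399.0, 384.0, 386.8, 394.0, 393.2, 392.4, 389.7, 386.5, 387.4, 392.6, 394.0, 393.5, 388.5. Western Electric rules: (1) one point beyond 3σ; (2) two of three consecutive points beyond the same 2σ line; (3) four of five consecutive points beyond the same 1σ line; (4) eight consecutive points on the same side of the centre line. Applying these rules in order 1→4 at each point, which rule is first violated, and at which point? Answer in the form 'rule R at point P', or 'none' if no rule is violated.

none

Zone of each point (C = within 1σ̂, B = 1σ̂–2σ̂, A = 2σ̂–3σ̂, * = beyond 3σ̂; sign = side of CL): 1:+C, 2:+C, 3:+B, 4:-B, 5:-C, 6:+C, 7:+C, 8:+C, 9:-C, 10:-C, 11:-C, 12:+C, 13:+C, 14:+C, 15:-C
No rule fires across all 15 points.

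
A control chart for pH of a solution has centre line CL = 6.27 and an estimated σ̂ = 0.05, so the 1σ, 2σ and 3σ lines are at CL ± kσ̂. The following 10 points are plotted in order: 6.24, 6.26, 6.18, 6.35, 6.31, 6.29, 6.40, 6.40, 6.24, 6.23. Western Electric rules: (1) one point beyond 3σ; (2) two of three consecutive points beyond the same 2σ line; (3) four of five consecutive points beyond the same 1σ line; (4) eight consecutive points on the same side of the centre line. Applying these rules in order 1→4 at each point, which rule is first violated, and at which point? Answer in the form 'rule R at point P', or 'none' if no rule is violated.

Zone of each point (C = within 1σ̂, B = 1σ̂–2σ̂, A = 2σ̂–3σ̂, * = beyond 3σ̂; sign = side of CL): 1:-C, 2:-C, 3:-B, 4:+B, 5:+C, 6:+C, 7:+A, 8:+A, 9:-C, 10:-C
Rule 2 (two of three consecutive points beyond the same 2σ limit) is satisfied at point 8.

rule 2 at point 8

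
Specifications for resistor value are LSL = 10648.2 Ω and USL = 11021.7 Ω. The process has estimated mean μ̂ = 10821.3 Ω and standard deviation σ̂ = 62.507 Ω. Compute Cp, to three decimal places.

Cp = (USL − LSL) / (6σ̂) = (11021.7 − 10648.2) / (6 × 62.507) = 373.5000 / 375.0420 = 0.9959

0.996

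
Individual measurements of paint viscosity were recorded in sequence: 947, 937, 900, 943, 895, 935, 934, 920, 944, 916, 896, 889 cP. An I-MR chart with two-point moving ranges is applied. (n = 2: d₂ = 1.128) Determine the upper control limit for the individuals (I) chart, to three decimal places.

987.097

X̄ = (947 + 937 + 900 + 943 + 895 + 935 + 934 + 920 + 944 + 916 + 896 + 889) / 12 = 921.3333
Moving ranges: 10, 37, 43, 48, 40, 1, 14, 24, 28, 20, 7; M̄R̄ = 272.0000 / 11 = 24.7273
UCL = X̄ + 3·M̄R̄/d₂ = 921.3333 + 3 × 24.7273 / 1.128 = 987.0974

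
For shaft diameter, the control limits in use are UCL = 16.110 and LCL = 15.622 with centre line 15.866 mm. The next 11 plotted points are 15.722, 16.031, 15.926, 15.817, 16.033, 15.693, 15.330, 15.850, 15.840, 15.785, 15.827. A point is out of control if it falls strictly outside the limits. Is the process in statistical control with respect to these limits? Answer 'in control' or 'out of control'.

Compare each point to [15.622, 16.110]: sample 7 = 15.330 < LCL.

out of control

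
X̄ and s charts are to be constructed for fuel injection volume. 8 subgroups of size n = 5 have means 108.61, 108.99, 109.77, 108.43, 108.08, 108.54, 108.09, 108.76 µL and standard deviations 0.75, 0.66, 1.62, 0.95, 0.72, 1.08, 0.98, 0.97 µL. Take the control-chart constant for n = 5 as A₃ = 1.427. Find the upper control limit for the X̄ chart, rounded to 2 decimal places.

X̄̄ = (108.61 + 108.99 + 109.77 + 108.43 + 108.08 + 108.54 + 108.09 + 108.76) / 8 = 108.6587
s̄ = (0.75 + 0.66 + 1.62 + 0.95 + 0.72 + 1.08 + 0.98 + 0.97) / 8 = 0.9663
UCL = X̄̄ + A₃·s̄ = 108.6587 + 1.427 × 0.9663 = 110.0376

110.04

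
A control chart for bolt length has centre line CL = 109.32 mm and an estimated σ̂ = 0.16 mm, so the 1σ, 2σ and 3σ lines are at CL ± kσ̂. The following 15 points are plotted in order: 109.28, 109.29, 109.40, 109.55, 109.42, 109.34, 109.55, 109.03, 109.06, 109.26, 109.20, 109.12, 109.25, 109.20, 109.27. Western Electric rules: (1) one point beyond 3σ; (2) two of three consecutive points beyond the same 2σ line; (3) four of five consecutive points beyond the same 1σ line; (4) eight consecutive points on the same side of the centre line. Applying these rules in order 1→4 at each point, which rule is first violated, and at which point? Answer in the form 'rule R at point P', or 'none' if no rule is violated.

rule 4 at point 15

Zone of each point (C = within 1σ̂, B = 1σ̂–2σ̂, A = 2σ̂–3σ̂, * = beyond 3σ̂; sign = side of CL): 1:-C, 2:-C, 3:+C, 4:+B, 5:+C, 6:+C, 7:+B, 8:-B, 9:-B, 10:-C, 11:-C, 12:-B, 13:-C, 14:-C, 15:-C
Rule 4 (eight consecutive points on the same side of the centre line) is satisfied at point 15.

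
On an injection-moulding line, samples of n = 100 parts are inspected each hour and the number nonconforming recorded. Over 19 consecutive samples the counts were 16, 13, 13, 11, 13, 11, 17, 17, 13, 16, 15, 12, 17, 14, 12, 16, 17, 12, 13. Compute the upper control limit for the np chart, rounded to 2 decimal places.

p̄ = Σdᵢ / (k·n) = 268 / (19 × 100) = 0.14105
UCL = np̄ + 3·√(np̄(1−p̄)) = 14.1053 + 3 × √(14.1053×0.85895) = 14.1053 + 3 × 3.4808 = 24.5475

24.55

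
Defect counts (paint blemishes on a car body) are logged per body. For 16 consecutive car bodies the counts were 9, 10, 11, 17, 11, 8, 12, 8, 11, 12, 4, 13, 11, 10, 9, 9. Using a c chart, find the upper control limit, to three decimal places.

19.946

c̄ = (9 + 10 + 11 + 17 + 11 + 8 + 12 + 8 + 11 + 12 + 4 + 13 + 11 + 10 + 9 + 9) / 16 = 165 / 16 = 10.3125
UCL = c̄ + 3√c̄ = 10.3125 + 3 × √10.3125 = 10.3125 + 3 × 3.2113 = 19.9464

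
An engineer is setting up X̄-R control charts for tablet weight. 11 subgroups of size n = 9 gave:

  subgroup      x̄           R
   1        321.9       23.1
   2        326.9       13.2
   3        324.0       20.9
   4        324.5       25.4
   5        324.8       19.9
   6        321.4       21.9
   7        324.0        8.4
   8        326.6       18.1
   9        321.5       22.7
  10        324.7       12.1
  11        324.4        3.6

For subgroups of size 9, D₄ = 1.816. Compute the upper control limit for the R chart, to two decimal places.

R̄ = (23.1 + 13.2 + 20.9 + 25.4 + 19.9 + 21.9 + 8.4 + 18.1 + 22.7 + 12.1 + 3.6) / 11 = 189.3000 / 11 = 17.2091
UCL_R = D₄·R̄ = 1.816 × 17.2091 = 31.2517

31.25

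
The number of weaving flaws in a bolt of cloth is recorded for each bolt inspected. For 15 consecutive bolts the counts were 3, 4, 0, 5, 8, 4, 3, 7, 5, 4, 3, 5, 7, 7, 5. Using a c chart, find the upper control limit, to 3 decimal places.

c̄ = (3 + 4 + 0 + 5 + 8 + 4 + 3 + 7 + 5 + 4 + 3 + 5 + 7 + 7 + 5) / 15 = 70 / 15 = 4.6667
UCL = c̄ + 3√c̄ = 4.6667 + 3 × √4.6667 = 4.6667 + 3 × 2.1602 = 11.1474

11.147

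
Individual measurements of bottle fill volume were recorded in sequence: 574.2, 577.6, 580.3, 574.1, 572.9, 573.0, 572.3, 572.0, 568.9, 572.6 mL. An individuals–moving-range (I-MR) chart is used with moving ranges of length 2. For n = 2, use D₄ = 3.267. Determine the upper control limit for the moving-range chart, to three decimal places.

7.768

Moving ranges: 3.4, 2.7, 6.2, 1.2, 0.1, 0.7, 0.3, 3.1, 3.7; M̄R̄ = 21.4000 / 9 = 2.3778
UCL_MR = D₄·M̄R̄ = 3.267 × 2.3778 = 7.7682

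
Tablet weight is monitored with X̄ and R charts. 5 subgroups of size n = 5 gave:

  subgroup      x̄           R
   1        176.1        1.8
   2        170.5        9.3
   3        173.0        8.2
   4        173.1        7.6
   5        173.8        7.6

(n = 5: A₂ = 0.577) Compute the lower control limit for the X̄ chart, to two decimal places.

169.32

X̄̄ = (176.1 + 170.5 + 173.0 + 173.1 + 173.8) / 5 = 866.5000 / 5 = 173.3000
R̄ = (1.8 + 9.3 + 8.2 + 7.6 + 7.6) / 5 = 34.5000 / 5 = 6.9000
LCL = X̄̄ − A₂·R̄ = 173.3000 − 0.577 × 6.9000 = 169.3187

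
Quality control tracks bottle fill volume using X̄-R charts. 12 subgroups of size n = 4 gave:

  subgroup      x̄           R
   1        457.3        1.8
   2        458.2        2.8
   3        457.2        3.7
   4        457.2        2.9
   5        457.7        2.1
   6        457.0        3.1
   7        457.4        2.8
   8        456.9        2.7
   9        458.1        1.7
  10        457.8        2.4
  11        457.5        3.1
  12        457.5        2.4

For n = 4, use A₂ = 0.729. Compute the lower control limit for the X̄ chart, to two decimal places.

X̄̄ = (457.3 + 458.2 + 457.2 + 457.2 + 457.7 + 457.0 + 457.4 + 456.9 + 458.1 + 457.8 + 457.5 + 457.5) / 12 = 5489.8000 / 12 = 457.4833
R̄ = (1.8 + 2.8 + 3.7 + 2.9 + 2.1 + 3.1 + 2.8 + 2.7 + 1.7 + 2.4 + 3.1 + 2.4) / 12 = 31.5000 / 12 = 2.6250
LCL = X̄̄ − A₂·R̄ = 457.4833 − 0.729 × 2.6250 = 455.5697

455.57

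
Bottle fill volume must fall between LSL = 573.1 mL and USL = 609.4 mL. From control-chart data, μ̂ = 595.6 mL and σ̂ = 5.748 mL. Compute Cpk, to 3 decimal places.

0.800

Cpu = (USL − μ̂) / (3σ̂) = (609.4 − 595.6) / (3 × 5.748) = 0.8003; Cpl = (μ̂ − LSL) / (3σ̂) = (595.6 − 573.1) / (3 × 5.748) = 1.3048; Cpk = min(Cpu, Cpl) = 0.8003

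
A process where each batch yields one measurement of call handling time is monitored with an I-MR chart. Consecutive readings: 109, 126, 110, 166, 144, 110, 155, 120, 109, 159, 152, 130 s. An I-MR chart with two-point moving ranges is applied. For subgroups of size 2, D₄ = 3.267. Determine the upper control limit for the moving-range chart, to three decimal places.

Moving ranges: 17, 16, 56, 22, 34, 45, 35, 11, 50, 7, 22; M̄R̄ = 315.0000 / 11 = 28.6364
UCL_MR = D₄·M̄R̄ = 3.267 × 28.6364 = 93.5550

93.555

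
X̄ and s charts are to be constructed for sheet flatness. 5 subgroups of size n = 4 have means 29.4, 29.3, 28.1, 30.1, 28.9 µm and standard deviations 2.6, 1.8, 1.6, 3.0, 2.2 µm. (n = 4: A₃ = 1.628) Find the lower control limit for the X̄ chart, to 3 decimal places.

25.513

X̄̄ = (29.4 + 29.3 + 28.1 + 30.1 + 28.9) / 5 = 29.1600
s̄ = (2.6 + 1.8 + 1.6 + 3.0 + 2.2) / 5 = 2.2400
LCL = X̄̄ − A₃·s̄ = 29.1600 − 1.628 × 2.2400 = 25.5133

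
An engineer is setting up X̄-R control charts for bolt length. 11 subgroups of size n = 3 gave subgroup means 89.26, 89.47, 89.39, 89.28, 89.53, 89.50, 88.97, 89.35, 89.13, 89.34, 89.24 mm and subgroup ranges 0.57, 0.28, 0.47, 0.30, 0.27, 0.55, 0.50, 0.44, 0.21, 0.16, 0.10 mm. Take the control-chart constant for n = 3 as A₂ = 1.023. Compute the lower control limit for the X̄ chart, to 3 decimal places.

X̄̄ = (89.26 + 89.47 + 89.39 + 89.28 + 89.53 + 89.50 + 88.97 + 89.35 + 89.13 + 89.34 + 89.24) / 11 = 982.4600 / 11 = 89.3145
R̄ = (0.57 + 0.28 + 0.47 + 0.30 + 0.27 + 0.55 + 0.50 + 0.44 + 0.21 + 0.16 + 0.10) / 11 = 3.8500 / 11 = 0.3500
LCL = X̄̄ − A₂·R̄ = 89.3145 − 1.023 × 0.3500 = 88.9565

88.956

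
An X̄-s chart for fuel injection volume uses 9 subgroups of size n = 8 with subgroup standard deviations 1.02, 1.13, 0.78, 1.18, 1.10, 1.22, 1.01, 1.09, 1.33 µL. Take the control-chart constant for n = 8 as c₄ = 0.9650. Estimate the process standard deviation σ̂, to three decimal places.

1.135

s̄ = (1.02 + 1.13 + 0.78 + 1.18 + 1.10 + 1.22 + 1.01 + 1.09 + 1.33) / 9 = 1.0956
σ̂ = s̄ / c₄ = 1.0956 / 0.9650 = 1.1353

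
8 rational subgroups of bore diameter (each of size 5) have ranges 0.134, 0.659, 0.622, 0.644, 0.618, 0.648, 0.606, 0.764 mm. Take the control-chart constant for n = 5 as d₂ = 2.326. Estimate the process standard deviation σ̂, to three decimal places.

0.252

R̄ = (0.134 + 0.659 + 0.622 + 0.644 + 0.618 + 0.648 + 0.606 + 0.764) / 8 = 0.5869
σ̂ = R̄ / d₂ = 0.5869 / 2.326 = 0.2523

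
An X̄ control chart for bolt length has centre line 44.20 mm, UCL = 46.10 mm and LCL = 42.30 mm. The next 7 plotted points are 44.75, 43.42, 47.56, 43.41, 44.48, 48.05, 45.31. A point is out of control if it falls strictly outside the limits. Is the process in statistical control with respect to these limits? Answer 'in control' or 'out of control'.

Compare each point to [42.30, 46.10]: sample 3 = 47.56 > UCL; sample 6 = 48.05 > UCL.

out of control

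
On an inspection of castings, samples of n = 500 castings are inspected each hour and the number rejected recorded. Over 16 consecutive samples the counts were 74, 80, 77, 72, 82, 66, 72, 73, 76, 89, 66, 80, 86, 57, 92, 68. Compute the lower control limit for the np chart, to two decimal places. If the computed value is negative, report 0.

51.59

p̄ = Σdᵢ / (k·n) = 1210 / (16 × 500) = 0.15125
LCL = np̄ − 3·√(np̄(1−p̄)) = 75.6250 − 3 × 8.0117 = 51.5900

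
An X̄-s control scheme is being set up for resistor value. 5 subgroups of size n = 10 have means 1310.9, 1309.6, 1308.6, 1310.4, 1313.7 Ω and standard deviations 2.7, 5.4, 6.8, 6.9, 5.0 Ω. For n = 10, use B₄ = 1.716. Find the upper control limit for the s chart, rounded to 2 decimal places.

s̄ = (2.7 + 5.4 + 6.8 + 6.9 + 5.0) / 5 = 5.3600
UCL_s = B₄·s̄ = 1.716 × 5.3600 = 9.1978

9.20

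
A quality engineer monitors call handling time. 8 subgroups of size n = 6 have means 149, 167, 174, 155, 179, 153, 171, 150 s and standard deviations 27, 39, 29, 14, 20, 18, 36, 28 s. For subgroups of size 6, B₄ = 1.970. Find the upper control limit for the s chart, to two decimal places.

s̄ = (27 + 39 + 29 + 14 + 20 + 18 + 36 + 28) / 8 = 26.3750
UCL_s = B₄·s̄ = 1.970 × 26.3750 = 51.9588

51.96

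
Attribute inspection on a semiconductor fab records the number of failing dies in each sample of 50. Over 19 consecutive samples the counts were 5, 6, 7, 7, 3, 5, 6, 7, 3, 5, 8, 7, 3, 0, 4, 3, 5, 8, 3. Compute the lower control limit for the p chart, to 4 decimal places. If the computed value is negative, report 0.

p̄ = Σdᵢ / (k·n) = 95 / (19 × 50) = 0.10000
LCL = p̄ − 3·√(p̄(1−p̄)/n) = 0.10000 − 3 × 0.04243 = -0.02728 → 0 (negative, so LCL = 0)

0.0000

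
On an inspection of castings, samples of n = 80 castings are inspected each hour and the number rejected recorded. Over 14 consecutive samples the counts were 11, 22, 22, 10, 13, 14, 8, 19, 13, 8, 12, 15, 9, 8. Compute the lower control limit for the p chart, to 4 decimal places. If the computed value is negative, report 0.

p̄ = Σdᵢ / (k·n) = 184 / (14 × 80) = 0.16429
LCL = p̄ − 3·√(p̄(1−p̄)/n) = 0.16429 − 3 × 0.04143 = 0.04000

0.0400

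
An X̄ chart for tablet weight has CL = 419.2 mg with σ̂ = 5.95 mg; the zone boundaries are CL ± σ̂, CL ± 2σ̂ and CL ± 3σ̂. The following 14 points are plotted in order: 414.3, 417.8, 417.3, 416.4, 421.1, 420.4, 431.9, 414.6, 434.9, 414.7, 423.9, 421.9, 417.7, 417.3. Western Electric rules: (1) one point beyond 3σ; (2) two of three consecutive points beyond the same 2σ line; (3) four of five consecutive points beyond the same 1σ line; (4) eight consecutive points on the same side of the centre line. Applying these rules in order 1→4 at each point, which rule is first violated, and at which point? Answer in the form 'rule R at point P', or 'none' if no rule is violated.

Zone of each point (C = within 1σ̂, B = 1σ̂–2σ̂, A = 2σ̂–3σ̂, * = beyond 3σ̂; sign = side of CL): 1:-C, 2:-C, 3:-C, 4:-C, 5:+C, 6:+C, 7:+A, 8:-C, 9:+A, 10:-C, 11:+C, 12:+C, 13:-C, 14:-C
Rule 2 (two of three consecutive points beyond the same 2σ limit) is satisfied at point 9.

rule 2 at point 9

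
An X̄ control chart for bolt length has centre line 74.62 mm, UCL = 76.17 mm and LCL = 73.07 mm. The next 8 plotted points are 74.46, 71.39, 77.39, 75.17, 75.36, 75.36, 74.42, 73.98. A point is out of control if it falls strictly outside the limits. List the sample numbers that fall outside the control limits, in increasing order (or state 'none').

Compare each point to [73.07, 76.17]: sample 2 = 71.39 < LCL; sample 3 = 77.39 > UCL.

2, 3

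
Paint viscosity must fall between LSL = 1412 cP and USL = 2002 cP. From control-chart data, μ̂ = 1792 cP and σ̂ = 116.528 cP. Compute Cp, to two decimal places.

0.84

Cp = (USL − LSL) / (6σ̂) = (2002 − 1412) / (6 × 116.528) = 590.0000 / 699.1680 = 0.8439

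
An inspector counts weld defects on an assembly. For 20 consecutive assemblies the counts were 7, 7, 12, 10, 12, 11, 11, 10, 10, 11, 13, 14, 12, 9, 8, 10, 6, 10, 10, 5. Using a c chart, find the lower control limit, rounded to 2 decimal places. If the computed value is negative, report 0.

0.46

c̄ = (7 + 7 + 12 + 10 + 12 + 11 + 11 + 10 + 10 + 11 + 13 + 14 + 12 + 9 + 8 + 10 + 6 + 10 + 10 + 5) / 20 = 198 / 20 = 9.9000
LCL = c̄ − 3√c̄ = 9.9000 − 3 × 3.1464 = 0.4607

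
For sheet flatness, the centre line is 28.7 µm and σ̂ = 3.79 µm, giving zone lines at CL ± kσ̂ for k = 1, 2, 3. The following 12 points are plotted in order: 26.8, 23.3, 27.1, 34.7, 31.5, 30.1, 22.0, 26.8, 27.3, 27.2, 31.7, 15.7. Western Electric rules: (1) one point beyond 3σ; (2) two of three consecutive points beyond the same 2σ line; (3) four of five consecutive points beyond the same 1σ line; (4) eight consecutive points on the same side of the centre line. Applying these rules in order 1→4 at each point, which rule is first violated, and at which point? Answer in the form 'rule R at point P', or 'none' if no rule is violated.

rule 1 at point 12

Zone of each point (C = within 1σ̂, B = 1σ̂–2σ̂, A = 2σ̂–3σ̂, * = beyond 3σ̂; sign = side of CL): 1:-C, 2:-B, 3:-C, 4:+B, 5:+C, 6:+C, 7:-B, 8:-C, 9:-C, 10:-C, 11:+C, 12:-*
Rule 1 (one point beyond the 3σ limits) is satisfied at point 12.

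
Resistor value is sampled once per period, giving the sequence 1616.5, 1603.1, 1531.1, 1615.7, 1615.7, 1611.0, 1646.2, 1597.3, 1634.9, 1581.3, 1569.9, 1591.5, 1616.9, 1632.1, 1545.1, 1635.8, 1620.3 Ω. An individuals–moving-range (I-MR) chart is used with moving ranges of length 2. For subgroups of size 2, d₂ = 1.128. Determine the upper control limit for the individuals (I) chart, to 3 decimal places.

X̄ = (1616.5 + 1603.1 + 1531.1 + 1615.7 + 1615.7 + 1611.0 + 1646.2 + 1597.3 + 1634.9 + 1581.3 + 1569.9 + 1591.5 + 1616.9 + 1632.1 + 1545.1 + 1635.8 + 1620.3) / 17 = 1603.7882
Moving ranges: 13.4, 72.0, 84.6, 0.0, 4.7, 35.2, 48.9, 37.6, 53.6, 11.4, 21.6, 25.4, 15.2, 87.0, 90.7, 15.5; M̄R̄ = 616.8000 / 16 = 38.5500
UCL = X̄ + 3·M̄R̄/d₂ = 1603.7882 + 3 × 38.5500 / 1.128 = 1706.3148

1706.315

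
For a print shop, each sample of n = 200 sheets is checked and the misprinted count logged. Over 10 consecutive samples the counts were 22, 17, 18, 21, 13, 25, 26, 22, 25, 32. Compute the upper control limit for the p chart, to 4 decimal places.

0.1770

p̄ = Σdᵢ / (k·n) = 221 / (10 × 200) = 0.11050
UCL = p̄ + 3·√(p̄(1−p̄)/n) = 0.11050 + 3 × √(0.11050×0.88950/200) = 0.11050 + 3 × 0.02217 = 0.17701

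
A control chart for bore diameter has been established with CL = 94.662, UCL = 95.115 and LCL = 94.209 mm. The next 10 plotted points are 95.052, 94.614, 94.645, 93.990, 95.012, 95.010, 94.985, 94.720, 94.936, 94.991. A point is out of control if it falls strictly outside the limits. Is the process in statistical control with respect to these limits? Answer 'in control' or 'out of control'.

out of control

Compare each point to [94.209, 95.115]: sample 4 = 93.990 < LCL.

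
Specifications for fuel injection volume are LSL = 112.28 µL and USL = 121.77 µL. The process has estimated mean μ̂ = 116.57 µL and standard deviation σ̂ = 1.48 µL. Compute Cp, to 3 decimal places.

Cp = (USL − LSL) / (6σ̂) = (121.77 − 112.28) / (6 × 1.48) = 9.4900 / 8.8800 = 1.0687

1.069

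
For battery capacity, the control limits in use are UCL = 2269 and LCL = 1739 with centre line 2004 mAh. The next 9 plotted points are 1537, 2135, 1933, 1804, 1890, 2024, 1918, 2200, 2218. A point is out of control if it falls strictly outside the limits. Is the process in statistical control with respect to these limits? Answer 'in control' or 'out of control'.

out of control

Compare each point to [1739, 2269]: sample 1 = 1537 < LCL.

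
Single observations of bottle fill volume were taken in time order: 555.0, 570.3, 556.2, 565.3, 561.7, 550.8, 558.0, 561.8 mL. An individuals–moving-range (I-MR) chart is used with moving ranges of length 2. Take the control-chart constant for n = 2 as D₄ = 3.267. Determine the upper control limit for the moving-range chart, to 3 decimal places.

29.870

Moving ranges: 15.3, 14.1, 9.1, 3.6, 10.9, 7.2, 3.8; M̄R̄ = 64.0000 / 7 = 9.1429
UCL_MR = D₄·M̄R̄ = 3.267 × 9.1429 = 29.8697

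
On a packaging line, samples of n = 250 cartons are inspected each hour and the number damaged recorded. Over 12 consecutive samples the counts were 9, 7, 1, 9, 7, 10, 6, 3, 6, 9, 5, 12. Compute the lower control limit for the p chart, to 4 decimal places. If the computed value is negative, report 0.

0.0000

p̄ = Σdᵢ / (k·n) = 84 / (12 × 250) = 0.02800
LCL = p̄ − 3·√(p̄(1−p̄)/n) = 0.02800 − 3 × 0.01043 = -0.00330 → 0 (negative, so LCL = 0)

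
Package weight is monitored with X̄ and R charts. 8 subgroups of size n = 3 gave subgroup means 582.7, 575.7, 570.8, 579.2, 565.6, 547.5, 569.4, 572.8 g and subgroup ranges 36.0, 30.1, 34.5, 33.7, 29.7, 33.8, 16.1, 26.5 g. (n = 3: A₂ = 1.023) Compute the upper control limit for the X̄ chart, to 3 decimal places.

601.204

X̄̄ = (582.7 + 575.7 + 570.8 + 579.2 + 565.6 + 547.5 + 569.4 + 572.8) / 8 = 4563.7000 / 8 = 570.4625
R̄ = (36.0 + 30.1 + 34.5 + 33.7 + 29.7 + 33.8 + 16.1 + 26.5) / 8 = 240.4000 / 8 = 30.0500
UCL = X̄̄ + A₂·R̄ = 570.4625 + 1.023 × 30.0500 = 601.2036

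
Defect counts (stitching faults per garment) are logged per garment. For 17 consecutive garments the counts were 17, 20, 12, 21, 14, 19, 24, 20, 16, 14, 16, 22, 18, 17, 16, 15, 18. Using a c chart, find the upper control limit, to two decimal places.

c̄ = (17 + 20 + 12 + 21 + 14 + 19 + 24 + 20 + 16 + 14 + 16 + 22 + 18 + 17 + 16 + 15 + 18) / 17 = 299 / 17 = 17.5882
UCL = c̄ + 3√c̄ = 17.5882 + 3 × √17.5882 = 17.5882 + 3 × 4.1938 = 30.1697

30.17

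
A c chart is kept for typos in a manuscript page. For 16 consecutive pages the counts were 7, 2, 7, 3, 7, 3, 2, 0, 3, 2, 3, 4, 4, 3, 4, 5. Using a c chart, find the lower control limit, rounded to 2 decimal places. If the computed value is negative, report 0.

c̄ = (7 + 2 + 7 + 3 + 7 + 3 + 2 + 0 + 3 + 2 + 3 + 4 + 4 + 3 + 4 + 5) / 16 = 59 / 16 = 3.6875
LCL = c̄ − 3√c̄ = 3.6875 − 3 × 1.9203 = -2.0734 → 0 (cannot be negative)

0.00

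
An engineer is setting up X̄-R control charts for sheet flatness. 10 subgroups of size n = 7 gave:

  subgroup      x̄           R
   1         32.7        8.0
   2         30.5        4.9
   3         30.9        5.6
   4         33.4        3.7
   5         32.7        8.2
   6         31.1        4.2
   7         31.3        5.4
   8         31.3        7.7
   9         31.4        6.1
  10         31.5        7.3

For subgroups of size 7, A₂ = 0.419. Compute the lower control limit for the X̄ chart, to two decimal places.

29.12

X̄̄ = (32.7 + 30.5 + 30.9 + 33.4 + 32.7 + 31.1 + 31.3 + 31.3 + 31.4 + 31.5) / 10 = 316.8000 / 10 = 31.6800
R̄ = (8.0 + 4.9 + 5.6 + 3.7 + 8.2 + 4.2 + 5.4 + 7.7 + 6.1 + 7.3) / 10 = 61.1000 / 10 = 6.1100
LCL = X̄̄ − A₂·R̄ = 31.6800 − 0.419 × 6.1100 = 29.1199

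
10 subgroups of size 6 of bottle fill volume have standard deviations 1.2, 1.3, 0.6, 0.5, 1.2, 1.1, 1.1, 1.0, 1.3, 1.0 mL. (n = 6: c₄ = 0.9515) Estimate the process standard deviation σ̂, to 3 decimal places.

1.083

s̄ = (1.2 + 1.3 + 0.6 + 0.5 + 1.2 + 1.1 + 1.1 + 1.0 + 1.3 + 1.0) / 10 = 1.0300
σ̂ = s̄ / c₄ = 1.0300 / 0.9515 = 1.0825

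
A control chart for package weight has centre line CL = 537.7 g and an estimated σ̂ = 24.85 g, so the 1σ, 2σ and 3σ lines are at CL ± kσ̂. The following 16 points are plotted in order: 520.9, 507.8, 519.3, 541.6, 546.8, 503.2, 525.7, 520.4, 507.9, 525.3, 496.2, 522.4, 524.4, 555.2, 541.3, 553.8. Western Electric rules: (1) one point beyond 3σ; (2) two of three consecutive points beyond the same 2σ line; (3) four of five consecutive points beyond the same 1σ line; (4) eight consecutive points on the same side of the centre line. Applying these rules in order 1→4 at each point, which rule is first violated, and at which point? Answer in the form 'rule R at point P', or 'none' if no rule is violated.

rule 4 at point 13

Zone of each point (C = within 1σ̂, B = 1σ̂–2σ̂, A = 2σ̂–3σ̂, * = beyond 3σ̂; sign = side of CL): 1:-C, 2:-B, 3:-C, 4:+C, 5:+C, 6:-B, 7:-C, 8:-C, 9:-B, 10:-C, 11:-B, 12:-C, 13:-C, 14:+C, 15:+C, 16:+C
Rule 4 (eight consecutive points on the same side of the centre line) is satisfied at point 13.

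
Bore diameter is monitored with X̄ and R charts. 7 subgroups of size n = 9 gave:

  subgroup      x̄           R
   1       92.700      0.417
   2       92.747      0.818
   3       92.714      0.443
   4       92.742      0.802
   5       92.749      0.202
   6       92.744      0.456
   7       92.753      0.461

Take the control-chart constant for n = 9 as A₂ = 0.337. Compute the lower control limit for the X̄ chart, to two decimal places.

X̄̄ = (92.700 + 92.747 + 92.714 + 92.742 + 92.749 + 92.744 + 92.753) / 7 = 649.1490 / 7 = 92.7356
R̄ = (0.417 + 0.818 + 0.443 + 0.802 + 0.202 + 0.456 + 0.461) / 7 = 3.5990 / 7 = 0.5141
LCL = X̄̄ − A₂·R̄ = 92.7356 − 0.337 × 0.5141 = 92.5623

92.56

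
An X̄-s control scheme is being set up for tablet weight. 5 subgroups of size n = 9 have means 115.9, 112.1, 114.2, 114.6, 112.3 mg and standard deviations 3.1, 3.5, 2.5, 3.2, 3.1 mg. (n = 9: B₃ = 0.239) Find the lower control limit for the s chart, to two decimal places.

s̄ = (3.1 + 3.5 + 2.5 + 3.2 + 3.1) / 5 = 3.0800
LCL_s = B₃·s̄ = 0.239 × 3.0800 = 0.7361

0.74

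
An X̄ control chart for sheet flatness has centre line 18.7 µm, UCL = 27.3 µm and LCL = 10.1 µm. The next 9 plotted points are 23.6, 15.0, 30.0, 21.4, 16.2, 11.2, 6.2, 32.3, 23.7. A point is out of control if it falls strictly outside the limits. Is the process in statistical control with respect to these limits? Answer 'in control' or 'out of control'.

out of control

Compare each point to [10.1, 27.3]: sample 3 = 30.0 > UCL; sample 7 = 6.2 < LCL; sample 8 = 32.3 > UCL.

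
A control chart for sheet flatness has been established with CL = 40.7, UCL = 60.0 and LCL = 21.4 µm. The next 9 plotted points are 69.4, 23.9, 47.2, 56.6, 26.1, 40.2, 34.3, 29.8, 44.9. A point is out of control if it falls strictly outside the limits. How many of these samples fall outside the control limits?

Compare each point to [21.4, 60.0]: sample 1 = 69.4 > UCL.

1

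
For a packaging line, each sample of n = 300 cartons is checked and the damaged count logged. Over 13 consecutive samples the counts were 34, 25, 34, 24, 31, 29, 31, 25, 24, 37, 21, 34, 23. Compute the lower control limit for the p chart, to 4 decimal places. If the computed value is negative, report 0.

0.0445

p̄ = Σdᵢ / (k·n) = 372 / (13 × 300) = 0.09538
LCL = p̄ − 3·√(p̄(1−p̄)/n) = 0.09538 − 3 × 0.01696 = 0.04451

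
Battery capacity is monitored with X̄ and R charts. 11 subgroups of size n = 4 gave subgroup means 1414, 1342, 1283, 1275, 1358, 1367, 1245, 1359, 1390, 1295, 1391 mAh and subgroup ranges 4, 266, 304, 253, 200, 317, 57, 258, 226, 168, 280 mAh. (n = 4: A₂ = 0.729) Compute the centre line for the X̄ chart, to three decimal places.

1338.091

X̄̄ = (1414 + 1342 + 1283 + 1275 + 1358 + 1367 + 1245 + 1359 + 1390 + 1295 + 1391) / 11 = 14719.0000 / 11 = 1338.0909
CL = X̄̄ = 1338.0909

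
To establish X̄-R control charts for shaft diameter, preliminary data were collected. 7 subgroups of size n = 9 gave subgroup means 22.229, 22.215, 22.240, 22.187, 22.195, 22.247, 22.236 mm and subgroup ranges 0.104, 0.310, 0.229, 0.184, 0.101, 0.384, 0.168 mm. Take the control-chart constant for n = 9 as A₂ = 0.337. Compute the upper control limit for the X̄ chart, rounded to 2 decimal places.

22.29

X̄̄ = (22.229 + 22.215 + 22.240 + 22.187 + 22.195 + 22.247 + 22.236) / 7 = 155.5490 / 7 = 22.2213
R̄ = (0.104 + 0.310 + 0.229 + 0.184 + 0.101 + 0.384 + 0.168) / 7 = 1.4800 / 7 = 0.2114
UCL = X̄̄ + A₂·R̄ = 22.2213 + 0.337 × 0.2114 = 22.2925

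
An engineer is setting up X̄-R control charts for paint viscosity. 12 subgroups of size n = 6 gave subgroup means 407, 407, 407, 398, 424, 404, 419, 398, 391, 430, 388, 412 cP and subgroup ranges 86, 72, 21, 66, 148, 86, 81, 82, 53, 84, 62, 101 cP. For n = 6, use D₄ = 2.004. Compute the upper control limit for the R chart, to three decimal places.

157.314

R̄ = (86 + 72 + 21 + 66 + 148 + 86 + 81 + 82 + 53 + 84 + 62 + 101) / 12 = 942.0000 / 12 = 78.5000
UCL_R = D₄·R̄ = 2.004 × 78.5000 = 157.3140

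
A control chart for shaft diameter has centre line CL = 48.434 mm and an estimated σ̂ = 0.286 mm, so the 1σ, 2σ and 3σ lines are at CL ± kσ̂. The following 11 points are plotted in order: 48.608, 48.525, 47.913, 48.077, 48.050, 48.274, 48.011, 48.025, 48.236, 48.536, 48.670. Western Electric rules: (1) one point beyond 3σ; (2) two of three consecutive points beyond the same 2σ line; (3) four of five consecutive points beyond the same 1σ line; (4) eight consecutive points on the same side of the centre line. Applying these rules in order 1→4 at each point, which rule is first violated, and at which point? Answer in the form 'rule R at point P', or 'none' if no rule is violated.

Zone of each point (C = within 1σ̂, B = 1σ̂–2σ̂, A = 2σ̂–3σ̂, * = beyond 3σ̂; sign = side of CL): 1:+C, 2:+C, 3:-B, 4:-B, 5:-B, 6:-C, 7:-B, 8:-B, 9:-C, 10:+C, 11:+C
Rule 3 (four of five consecutive points beyond the same 1σ limit) is satisfied at point 7.

rule 3 at point 7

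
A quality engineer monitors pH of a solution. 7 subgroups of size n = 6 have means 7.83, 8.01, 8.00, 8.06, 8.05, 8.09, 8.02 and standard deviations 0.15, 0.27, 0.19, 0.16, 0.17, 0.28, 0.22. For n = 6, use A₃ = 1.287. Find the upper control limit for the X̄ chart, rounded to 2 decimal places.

8.27

X̄̄ = (7.83 + 8.01 + 8.00 + 8.06 + 8.05 + 8.09 + 8.02) / 7 = 8.0086
s̄ = (0.15 + 0.27 + 0.19 + 0.16 + 0.17 + 0.28 + 0.22) / 7 = 0.2057
UCL = X̄̄ + A₃·s̄ = 8.0086 + 1.287 × 0.2057 = 8.2733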